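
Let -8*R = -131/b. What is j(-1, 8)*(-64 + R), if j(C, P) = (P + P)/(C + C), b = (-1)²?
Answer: 381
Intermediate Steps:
b = 1
R = 131/8 (R = -(-131)/(8*1) = -(-131)/8 = -⅛*(-131) = 131/8 ≈ 16.375)
j(C, P) = P/C (j(C, P) = (2*P)/((2*C)) = (2*P)*(1/(2*C)) = P/C)
j(-1, 8)*(-64 + R) = (8/(-1))*(-64 + 131/8) = (8*(-1))*(-381/8) = -8*(-381/8) = 381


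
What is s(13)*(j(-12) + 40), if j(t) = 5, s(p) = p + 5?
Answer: 810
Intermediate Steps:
s(p) = 5 + p
s(13)*(j(-12) + 40) = (5 + 13)*(5 + 40) = 18*45 = 810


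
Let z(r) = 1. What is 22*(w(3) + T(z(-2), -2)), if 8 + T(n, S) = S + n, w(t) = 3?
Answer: -132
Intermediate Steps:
T(n, S) = -8 + S + n (T(n, S) = -8 + (S + n) = -8 + S + n)
22*(w(3) + T(z(-2), -2)) = 22*(3 + (-8 - 2 + 1)) = 22*(3 - 9) = 22*(-6) = -132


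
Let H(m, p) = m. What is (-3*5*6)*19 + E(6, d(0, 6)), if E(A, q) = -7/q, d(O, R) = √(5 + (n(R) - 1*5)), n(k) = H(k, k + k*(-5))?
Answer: -1710 - 7*√6/6 ≈ -1712.9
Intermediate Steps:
n(k) = k
d(O, R) = √R (d(O, R) = √(5 + (R - 1*5)) = √(5 + (R - 5)) = √(5 + (-5 + R)) = √R)
(-3*5*6)*19 + E(6, d(0, 6)) = (-3*5*6)*19 - 7*√6/6 = -15*6*19 - 7*√6/6 = -90*19 - 7*√6/6 = -1710 - 7*√6/6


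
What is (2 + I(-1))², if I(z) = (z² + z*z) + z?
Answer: 9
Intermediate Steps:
I(z) = z + 2*z² (I(z) = (z² + z²) + z = 2*z² + z = z + 2*z²)
(2 + I(-1))² = (2 - (1 + 2*(-1)))² = (2 - (1 - 2))² = (2 - 1*(-1))² = (2 + 1)² = 3² = 9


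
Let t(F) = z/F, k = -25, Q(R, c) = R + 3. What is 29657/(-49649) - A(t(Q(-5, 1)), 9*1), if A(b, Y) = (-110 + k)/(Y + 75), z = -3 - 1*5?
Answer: 1403809/1390172 ≈ 1.0098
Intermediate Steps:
Q(R, c) = 3 + R
z = -8 (z = -3 - 5 = -8)
t(F) = -8/F
A(b, Y) = -135/(75 + Y) (A(b, Y) = (-110 - 25)/(Y + 75) = -135/(75 + Y))
29657/(-49649) - A(t(Q(-5, 1)), 9*1) = 29657/(-49649) - (-135)/(75 + 9*1) = 29657*(-1/49649) - (-135)/(75 + 9) = -29657/49649 - (-135)/84 = -29657/49649 - 1*(-45/28) = -29657/49649 + 45/28 = 1403809/1390172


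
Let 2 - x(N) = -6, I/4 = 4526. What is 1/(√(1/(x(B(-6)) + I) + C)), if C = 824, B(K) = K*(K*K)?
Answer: 8*√4223573787/14924289 ≈ 0.034837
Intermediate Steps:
B(K) = K³ (B(K) = K*K² = K³)
I = 18104 (I = 4*4526 = 18104)
x(N) = 8 (x(N) = 2 - 1*(-6) = 2 + 6 = 8)
1/(√(1/(x(B(-6)) + I) + C)) = 1/(√(1/(8 + 18104) + 824)) = 1/(√(1/18112 + 824)) = 1/(√(14924289/18112)) = 1/(√4223573787/2264) = 8*√4223573787/14924289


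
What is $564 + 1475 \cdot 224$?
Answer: $330964$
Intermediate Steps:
$564 + 1475 \cdot 224 = 564 + 330400 = 330964$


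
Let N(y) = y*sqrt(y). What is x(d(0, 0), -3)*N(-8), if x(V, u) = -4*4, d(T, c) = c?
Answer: 256*I*sqrt(2) ≈ 362.04*I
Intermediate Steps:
N(y) = y**(3/2)
x(V, u) = -16
x(d(0, 0), -3)*N(-8) = -(-256)*I*sqrt(2) = 256*I*sqrt(2)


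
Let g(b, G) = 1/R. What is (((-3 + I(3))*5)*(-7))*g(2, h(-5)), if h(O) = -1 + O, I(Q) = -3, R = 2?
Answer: 105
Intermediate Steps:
g(b, G) = ½ (g(b, G) = 1/2 = ½)
(((-3 + I(3))*5)*(-7))*g(2, h(-5)) = (((-3 - 3)*5)*(-7))*(½) = (-6*5*(-7))*(½) = -30*(-7)*(½) = 210*(½) = 105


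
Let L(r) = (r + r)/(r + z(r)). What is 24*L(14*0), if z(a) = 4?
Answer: 0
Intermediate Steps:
L(r) = 2*r/(4 + r) (L(r) = (r + r)/(r + 4) = (2*r)/(4 + r) = 2*r/(4 + r))
24*L(14*0) = 24*(2*(14*0)/(4 + 14*0)) = 24*(2*0/(4 + 0)) = 24*(2*0/4) = 24*(2*0*(¼)) = 24*0 = 0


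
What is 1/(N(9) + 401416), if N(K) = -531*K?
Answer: 1/396637 ≈ 2.5212e-6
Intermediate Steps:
1/(N(9) + 401416) = 1/(-531*9 + 401416) = 1/(-4779 + 401416) = 1/396637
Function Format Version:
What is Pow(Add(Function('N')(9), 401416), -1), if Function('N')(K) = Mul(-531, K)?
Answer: Rational(1, 396637) ≈ 2.5212e-6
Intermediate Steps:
Pow(Add(Function('N')(9), 401416), -1) = Pow(Add(Mul(-531, 9), 401416), -1) = Pow(Add(-4779, 401416), -1) = Pow(396637, -1) = Rational(1, 396637)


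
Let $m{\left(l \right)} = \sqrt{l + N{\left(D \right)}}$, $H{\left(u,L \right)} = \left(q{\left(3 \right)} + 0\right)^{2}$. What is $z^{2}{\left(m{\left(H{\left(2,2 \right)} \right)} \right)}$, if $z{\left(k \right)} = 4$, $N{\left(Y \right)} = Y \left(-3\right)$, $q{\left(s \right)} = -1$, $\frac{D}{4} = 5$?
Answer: $16$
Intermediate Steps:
$D = 20$ ($D = 4 \cdot 5 = 20$)
$N{\left(Y \right)} = - 3 Y$
$H{\left(u,L \right)} = 1$ ($H{\left(u,L \right)} = \left(-1 + 0\right)^{2} = \left(-1\right)^{2} = 1$)
$m{\left(l \right)} = \sqrt{-60 + l}$ ($m{\left(l \right)} = \sqrt{l - 60} = \sqrt{-60 + l}$)
$z^{2}{\left(m{\left(H{\left(2,2 \right)} \right)} \right)} = 4^{2} = 16$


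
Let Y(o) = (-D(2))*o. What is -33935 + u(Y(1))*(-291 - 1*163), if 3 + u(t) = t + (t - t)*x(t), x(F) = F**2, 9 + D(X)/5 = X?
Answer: -48463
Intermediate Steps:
D(X) = -45 + 5*X
Y(o) = 35*o (Y(o) = (-(-45 + 5*2))*o = (-(-45 + 10))*o = (-1*(-35))*o = 35*o)
u(t) = -3 + t (u(t) = -3 + (t + (t - t)*t**2) = -3 + (t + 0*t**2) = -3 + (t + 0) = -3 + t)
-33935 + u(Y(1))*(-291 - 1*163) = -33935 + (-3 + 35*1)*(-291 - 1*163) = -33935 + (-3 + 35)*(-291 - 163) = -33935 + 32*(-454) = -33935 - 14528 = -48463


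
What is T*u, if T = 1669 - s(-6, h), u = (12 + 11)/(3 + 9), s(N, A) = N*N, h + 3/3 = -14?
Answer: 37559/12 ≈ 3129.9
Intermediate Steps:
h = -15 (h = -1 - 14 = -15)
s(N, A) = N²
u = 23/12 ≈ 1.9167
T = 1633 (T = 1669 - 1*(-6)² = 1669 - 1*36 = 1669 - 36 = 1633)
T*u = 1633*(23/12) = 37559/12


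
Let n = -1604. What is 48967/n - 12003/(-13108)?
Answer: -38912914/1314077 ≈ -29.612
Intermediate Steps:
48967/n - 12003/(-13108) = 48967/(-1604) - 12003/(-13108) = 48967*(-1/1604) - 12003*(-1/13108) = -48967/1604 + 12003/13108 = -38912914/1314077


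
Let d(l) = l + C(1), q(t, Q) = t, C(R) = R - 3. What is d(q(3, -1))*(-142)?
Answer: -142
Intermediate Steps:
C(R) = -3 + R
d(l) = -2 + l (d(l) = l + (-3 + 1) = l - 2 = -2 + l)
d(q(3, -1))*(-142) = (-2 + 3)*(-142) = 1*(-142) = -142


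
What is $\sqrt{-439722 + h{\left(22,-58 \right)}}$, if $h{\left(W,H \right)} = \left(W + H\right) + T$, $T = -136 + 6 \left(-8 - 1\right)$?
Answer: $2 i \sqrt{109987} \approx 663.29 i$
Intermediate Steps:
$T = -190$ ($T = -136 + 6 \left(-9\right) = -136 - 54 = -190$)
$h{\left(W,H \right)} = -190 + H + W$ ($h{\left(W,H \right)} = \left(W + H\right) - 190 = \left(H + W\right) - 190 = -190 + H + W$)
$\sqrt{-439722 + h{\left(22,-58 \right)}} = \sqrt{-439722 - 226} = \sqrt{-439948} = 2 i \sqrt{109987}$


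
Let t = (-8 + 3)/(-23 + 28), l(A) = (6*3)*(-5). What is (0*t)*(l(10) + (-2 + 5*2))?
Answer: 0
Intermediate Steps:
l(A) = -90 (l(A) = 18*(-5) = -90)
t = -1 (t = -5/5 = -5*⅕ = -1)
(0*t)*(l(10) + (-2 + 5*2)) = (0*(-1))*(-90 + (-2 + 5*2)) = 0*(-90 + (-2 + 10)) = 0*(-90 + 8) = 0*(-82) = 0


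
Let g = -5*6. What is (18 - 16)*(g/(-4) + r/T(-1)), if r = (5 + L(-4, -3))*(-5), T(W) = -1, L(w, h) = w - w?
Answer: 65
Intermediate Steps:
L(w, h) = 0
r = -25 (r = (5 + 0)*(-5) = 5*(-5) = -25)
g = -30
(18 - 16)*(g/(-4) + r/T(-1)) = (18 - 16)*(-30/(-4) - 25/(-1)) = 2*(-30*(-¼) - 25*(-1)) = 2*(15/2 + 25) = 2*(65/2) = 65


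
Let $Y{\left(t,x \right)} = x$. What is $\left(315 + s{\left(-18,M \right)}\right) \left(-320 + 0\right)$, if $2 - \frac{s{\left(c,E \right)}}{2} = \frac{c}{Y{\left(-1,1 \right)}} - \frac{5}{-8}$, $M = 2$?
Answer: $-113200$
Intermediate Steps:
$s{\left(c,E \right)} = \frac{11}{4} - 2 c$ ($s{\left(c,E \right)} = 4 - 2 \left(\frac{c}{1} - \frac{5}{-8}\right) = 4 - 2 \left(c 1 - - \frac{5}{8}\right) = 4 - 2 \left(c + \frac{5}{8}\right) = 4 - 2 \left(\frac{5}{8} + c\right) = 4 - \left(\frac{5}{4} + 2 c\right) = \frac{11}{4} - 2 c$)
$\left(315 + s{\left(-18,M \right)}\right) \left(-320 + 0\right) = \left(315 + \left(\frac{11}{4} - -36\right)\right) \left(-320 + 0\right) = \left(315 + \left(\frac{11}{4} + 36\right)\right) \left(-320\right) = \left(315 + \frac{155}{4}\right) \left(-320\right) = \frac{1415}{4} \left(-320\right) = -113200$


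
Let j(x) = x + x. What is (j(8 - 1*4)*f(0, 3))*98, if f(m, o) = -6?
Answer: -4704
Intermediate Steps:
j(x) = 2*x
(j(8 - 1*4)*f(0, 3))*98 = ((2*(8 - 1*4))*(-6))*98 = ((2*(8 - 4))*(-6))*98 = ((2*4)*(-6))*98 = (8*(-6))*98 = -48*98 = -4704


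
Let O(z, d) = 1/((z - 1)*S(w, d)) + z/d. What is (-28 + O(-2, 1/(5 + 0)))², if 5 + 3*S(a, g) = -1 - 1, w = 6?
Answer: 70225/49 ≈ 1433.2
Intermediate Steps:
S(a, g) = -7/3 (S(a, g) = -5/3 + (-1 - 1)/3 = -5/3 + (⅓)*(-2) = -5/3 - ⅔ = -7/3)
O(z, d) = -3/(7*(-1 + z)) + z/d (O(z, d) = 1/((z - 1)*(-7/3)) + z/d = -3/7/(-1 + z) + z/d = -3/(7*(-1 + z)) + z/d)
(-28 + O(-2, 1/(5 + 0)))² = (-28 + ((-2)² - 1*(-2) - 3/(7*(5 + 0)))/((1/(5 + 0))*(-1 - 2)))² = (-28 + (4 + 2 - 3/7/5)/(1/5*(-3)))² = (-28 - ⅓*(4 + 2 - 3/7*⅕)/(⅕))² = (-28 + 5*(-⅓)*(4 + 2 - 3/35))² = (-28 + 5*(-⅓)*(207/35))² = (-28 - 69/7)² = (-265/7)² = 70225/49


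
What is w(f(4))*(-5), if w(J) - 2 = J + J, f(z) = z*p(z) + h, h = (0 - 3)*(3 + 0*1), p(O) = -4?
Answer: 240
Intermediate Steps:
h = -9 (h = -3*(3 + 0) = -3*3 = -9)
f(z) = -9 - 4*z (f(z) = z*(-4) - 9 = -4*z - 9 = -9 - 4*z)
w(J) = 2 + 2*J (w(J) = 2 + (J + J) = 2 + 2*J)
w(f(4))*(-5) = (2 + 2*(-9 - 4*4))*(-5) = (2 + 2*(-9 - 16))*(-5) = (2 + 2*(-25))*(-5) = (2 - 50)*(-5) = -48*(-5) = 240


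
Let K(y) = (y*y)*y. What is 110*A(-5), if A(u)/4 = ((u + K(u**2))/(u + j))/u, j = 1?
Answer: 343640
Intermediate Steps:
K(y) = y**3 (K(y) = y**2*y = y**3)
A(u) = 4*(u + u**6)/(u*(1 + u)) (A(u) = 4*(((u + (u**2)**3)/(u + 1))/u) = 4*(((u + u**6)/(1 + u))/u) = 4*((u + u**6)/(u*(1 + u))) = 4*(u + u**6)/(u*(1 + u)))
110*A(-5) = 110*(4*(1 + (-5)**5)/(1 - 5)) = 110*(4*(1 - 3125)/(-4)) = 110*(4*(-1/4)*(-3124)) = 110*3124 = 343640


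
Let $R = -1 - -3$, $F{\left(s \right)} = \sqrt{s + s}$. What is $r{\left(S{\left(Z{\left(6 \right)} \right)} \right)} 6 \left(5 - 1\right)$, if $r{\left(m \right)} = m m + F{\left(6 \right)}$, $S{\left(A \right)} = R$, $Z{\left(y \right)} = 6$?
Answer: $96 + 48 \sqrt{3} \approx 179.14$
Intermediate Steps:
$F{\left(s \right)} = \sqrt{2} \sqrt{s}$ ($F{\left(s \right)} = \sqrt{2 s} = \sqrt{2} \sqrt{s}$)
$R = 2$ ($R = -1 + 3 = 2$)
$S{\left(A \right)} = 2$
$r{\left(m \right)} = m^{2} + 2 \sqrt{3}$ ($r{\left(m \right)} = m m + \sqrt{2} \sqrt{6} = m^{2} + 2 \sqrt{3}$)
$r{\left(S{\left(Z{\left(6 \right)} \right)} \right)} 6 \left(5 - 1\right) = \left(2^{2} + 2 \sqrt{3}\right) 6 \left(5 - 1\right) = \left(4 + 2 \sqrt{3}\right) 6 \cdot 4 = \left(4 + 2 \sqrt{3}\right) 24 = 96 + 48 \sqrt{3}$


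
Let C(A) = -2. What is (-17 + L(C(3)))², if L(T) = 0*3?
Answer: 289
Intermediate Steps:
L(T) = 0
(-17 + L(C(3)))² = (-17 + 0)² = (-17)² = 289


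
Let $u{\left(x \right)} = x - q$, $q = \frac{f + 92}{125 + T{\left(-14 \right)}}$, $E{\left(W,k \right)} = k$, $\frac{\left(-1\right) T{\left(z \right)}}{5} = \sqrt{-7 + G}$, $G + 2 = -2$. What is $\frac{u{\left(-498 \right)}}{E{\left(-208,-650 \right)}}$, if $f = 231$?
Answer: $\frac{318343}{413400} + \frac{323 i \sqrt{11}}{2067000} \approx 0.77006 + 0.00051827 i$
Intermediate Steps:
$G = -4$ ($G = -2 - 2 = -4$)
$T{\left(z \right)} = - 5 i \sqrt{11}$ ($T{\left(z \right)} = - 5 \sqrt{-7 - 4} = - 5 \sqrt{-11} = - 5 i \sqrt{11}$)
$q = \frac{323}{125 - 5 i \sqrt{11}}$ ($q = \frac{231 + 92}{125 - 5 i \sqrt{11}} = \frac{323}{125 - 5 i \sqrt{11}} \approx 2.5393 + 0.33688 i$)
$u{\left(x \right)} = - \frac{1615}{636} + x - \frac{323 i \sqrt{11}}{3180}$ ($u{\left(x \right)} = x - \left(\frac{1615}{636} + \frac{323 i \sqrt{11}}{3180}\right) = - \frac{1615}{636} + x - \frac{323 i \sqrt{11}}{3180}$)
$\frac{u{\left(-498 \right)}}{E{\left(-208,-650 \right)}} = \frac{- \frac{1615}{636} - 498 - \frac{323 i \sqrt{11}}{3180}}{-650} = \left(- \frac{318343}{636} - \frac{323 i \sqrt{11}}{3180}\right) \left(- \frac{1}{650}\right) = \frac{318343}{413400} + \frac{323 i \sqrt{11}}{2067000}$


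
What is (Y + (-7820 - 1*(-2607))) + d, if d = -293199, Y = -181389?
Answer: -479801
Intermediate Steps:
(Y + (-7820 - 1*(-2607))) + d = (-181389 + (-7820 - 1*(-2607))) - 293199 = (-181389 + (-7820 + 2607)) - 293199 = (-181389 - 5213) - 293199 = -186602 - 293199 = -479801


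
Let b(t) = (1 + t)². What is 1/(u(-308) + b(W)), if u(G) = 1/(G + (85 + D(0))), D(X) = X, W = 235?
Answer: 223/12420207 ≈ 1.7955e-5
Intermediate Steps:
u(G) = 1/(85 + G) (u(G) = 1/(G + (85 + 0)) = 1/(G + 85) = 1/(85 + G))
1/(u(-308) + b(W)) = 1/(1/(85 - 308) + (1 + 235)²) = 1/(1/(-223) + 236²) = 1/(-1/223 + 55696) = 1/(12420207/223) = 223/12420207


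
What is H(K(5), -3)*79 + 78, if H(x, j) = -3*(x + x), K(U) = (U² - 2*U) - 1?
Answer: -6558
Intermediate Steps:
K(U) = -1 + U² - 2*U
H(x, j) = -6*x
H(K(5), -3)*79 + 78 = -6*(-1 + 5² - 2*5)*79 + 78 = -6*(-1 + 25 - 10)*79 + 78 = -6*14*79 + 78 = -84*79 + 78 = -6636 + 78 = -6558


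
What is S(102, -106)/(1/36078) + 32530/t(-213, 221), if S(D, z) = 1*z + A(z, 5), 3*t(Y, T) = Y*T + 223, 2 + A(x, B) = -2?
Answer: -18592807059/4685 ≈ -3.9686e+6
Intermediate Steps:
A(x, B) = -4 (A(x, B) = -2 - 2 = -4)
t(Y, T) = 223/3 + T*Y/3 (t(Y, T) = (Y*T + 223)/3 = (T*Y + 223)/3 = (223 + T*Y)/3 = 223/3 + T*Y/3)
S(D, z) = -4 + z (S(D, z) = 1*z - 4 = z - 4 = -4 + z)
S(102, -106)/(1/36078) + 32530/t(-213, 221) = (-4 - 106)/(1/36078) + 32530/(223/3 + (1/3)*221*(-213)) = -110/1/36078 + 32530/(223/3 - 15691) = -110*36078 + 32530/(-46850/3) = -3968580 + 32530*(-3/46850) = -3968580 - 9759/4685 = -18592807059/4685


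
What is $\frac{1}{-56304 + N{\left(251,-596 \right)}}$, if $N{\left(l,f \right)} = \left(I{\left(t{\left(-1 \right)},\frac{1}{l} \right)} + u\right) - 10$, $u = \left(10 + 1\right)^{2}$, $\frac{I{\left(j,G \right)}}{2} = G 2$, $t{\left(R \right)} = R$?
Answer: $- \frac{251}{14104439} \approx -1.7796 \cdot 10^{-5}$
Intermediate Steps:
$I{\left(j,G \right)} = 4 G$ ($I{\left(j,G \right)} = 2 G 2 = 2 \cdot 2 G = 4 G$)
$u = 121$ ($u = 11^{2} = 121$)
$N{\left(l,f \right)} = 111 + \frac{4}{l}$ ($N{\left(l,f \right)} = \left(\frac{4}{l} + 121\right) - 10 = \left(121 + \frac{4}{l}\right) - 10 = 111 + \frac{4}{l}$)
$\frac{1}{-56304 + N{\left(251,-596 \right)}} = \frac{1}{-56304 + \left(111 + \frac{4}{251}\right)} = \frac{1}{-56304 + \frac{27865}{251}} = \frac{1}{- \frac{14104439}{251}} = - \frac{251}{14104439}$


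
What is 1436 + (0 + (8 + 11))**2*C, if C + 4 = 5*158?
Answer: 285182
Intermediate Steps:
C = 786 (C = -4 + 5*158 = -4 + 790 = 786)
1436 + (0 + (8 + 11))**2*C = 1436 + (0 + (8 + 11))**2*786 = 1436 + (0 + 19)**2*786 = 1436 + 19**2*786 = 1436 + 361*786 = 1436 + 283746 = 285182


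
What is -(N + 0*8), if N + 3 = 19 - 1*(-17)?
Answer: -33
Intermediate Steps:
N = 33 (N = -3 + (19 - 1*(-17)) = -3 + (19 + 17) = -3 + 36 = 33)
-(N + 0*8) = -(33 + 0*8) = -(33 + 0) = -1*33 = -33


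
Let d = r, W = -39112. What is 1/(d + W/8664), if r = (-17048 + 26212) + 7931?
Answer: 1083/18508996 ≈ 5.8512e-5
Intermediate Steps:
r = 17095 (r = 9164 + 7931 = 17095)
d = 17095
1/(d + W/8664) = 1/(17095 - 39112/8664) = 1/(17095 - 39112*1/8664) = 1/(17095 - 4889/1083) = 1/(18508996/1083) = 1083/18508996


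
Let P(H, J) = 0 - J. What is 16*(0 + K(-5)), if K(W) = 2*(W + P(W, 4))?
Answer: -288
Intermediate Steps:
P(H, J) = -J
K(W) = -8 + 2*W (K(W) = 2*(W - 1*4) = 2*(W - 4) = 2*(-4 + W) = -8 + 2*W)
16*(0 + K(-5)) = 16*(0 + (-8 + 2*(-5))) = 16*(0 + (-8 - 10)) = 16*(0 - 18) = 16*(-18) = -288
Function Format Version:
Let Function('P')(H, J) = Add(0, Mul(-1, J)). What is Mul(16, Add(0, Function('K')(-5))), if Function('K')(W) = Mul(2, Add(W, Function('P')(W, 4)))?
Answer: -288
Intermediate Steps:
Function('P')(H, J) = Mul(-1, J)
Function('K')(W) = Add(-8, Mul(2, W)) (Function('K')(W) = Mul(2, Add(W, Mul(-1, 4))) = Mul(2, Add(W, -4)) = Mul(2, Add(-4, W)) = Add(-8, Mul(2, W)))
Mul(16, Add(0, Function('K')(-5))) = Mul(16, Add(0, Add(-8, Mul(2, -5)))) = Mul(16, Add(0, Add(-8, -10))) = Mul(16, Add(0, -18)) = Mul(16, -18) = -288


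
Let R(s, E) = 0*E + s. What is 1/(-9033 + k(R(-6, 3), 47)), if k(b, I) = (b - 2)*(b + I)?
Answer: -1/9361 ≈ -0.00010683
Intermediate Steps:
R(s, E) = s (R(s, E) = 0 + s = s)
k(b, I) = (-2 + b)*(I + b)
1/(-9033 + k(R(-6, 3), 47)) = 1/(-9033 + ((-6)² - 2*47 - 2*(-6) + 47*(-6))) = 1/(-9033 + (36 - 94 + 12 - 282)) = 1/(-9033 - 328) = 1/(-9361) = -1/9361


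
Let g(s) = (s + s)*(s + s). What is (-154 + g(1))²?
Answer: 22500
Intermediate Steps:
g(s) = 4*s² (g(s) = (2*s)*(2*s) = 4*s²)
(-154 + g(1))² = (-154 + 4*1²)² = (-154 + 4*1)² = (-154 + 4)² = (-150)² = 22500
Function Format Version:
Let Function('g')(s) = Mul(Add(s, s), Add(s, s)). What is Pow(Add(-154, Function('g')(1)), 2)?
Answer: 22500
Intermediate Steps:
Function('g')(s) = Mul(4, Pow(s, 2)) (Function('g')(s) = Mul(Mul(2, s), Mul(2, s)) = Mul(4, Pow(s, 2)))
Pow(Add(-154, Function('g')(1)), 2) = Pow(Add(-154, Mul(4, Pow(1, 2))), 2) = Pow(Add(-154, Mul(4, 1)), 2) = Pow(Add(-154, 4), 2) = Pow(-150, 2) = 22500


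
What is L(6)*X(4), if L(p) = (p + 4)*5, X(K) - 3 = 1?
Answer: 200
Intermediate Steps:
X(K) = 4 (X(K) = 3 + 1 = 4)
L(p) = 20 + 5*p (L(p) = (4 + p)*5 = 20 + 5*p)
L(6)*X(4) = (20 + 5*6)*4 = (20 + 30)*4 = 50*4 = 200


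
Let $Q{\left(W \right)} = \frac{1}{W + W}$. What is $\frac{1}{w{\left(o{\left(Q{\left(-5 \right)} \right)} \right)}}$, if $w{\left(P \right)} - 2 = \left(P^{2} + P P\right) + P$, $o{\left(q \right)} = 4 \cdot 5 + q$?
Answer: $\frac{25}{20348} \approx 0.0012286$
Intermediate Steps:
$Q{\left(W \right)} = \frac{1}{2 W}$
$o{\left(q \right)} = 20 + q$
$w{\left(P \right)} = 2 + P + 2 P^{2}$ ($w{\left(P \right)} = 2 + \left(\left(P^{2} + P P\right) + P\right) = 2 + \left(\left(P^{2} + P^{2}\right) + P\right) = 2 + \left(2 P^{2} + P\right) = 2 + \left(P + 2 P^{2}\right) = 2 + P + 2 P^{2}$)
$\frac{1}{w{\left(o{\left(Q{\left(-5 \right)} \right)} \right)}} = \frac{1}{2 + \left(20 + \frac{1}{2 \left(-5\right)}\right) + 2 \left(20 + \frac{1}{2 \left(-5\right)}\right)^{2}} = \frac{1}{2 + \left(20 + \frac{1}{2} \left(- \frac{1}{5}\right)\right) + 2 \left(20 + \frac{1}{2} \left(- \frac{1}{5}\right)\right)^{2}} = \frac{1}{2 + \left(20 - \frac{1}{10}\right) + 2 \left(20 - \frac{1}{10}\right)^{2}} = \frac{1}{2 + \frac{199}{10} + 2 \left(\frac{199}{10}\right)^{2}} = \frac{1}{2 + \frac{199}{10} + 2 \cdot \frac{39601}{100}} = \frac{1}{2 + \frac{199}{10} + \frac{39601}{50}} = \frac{1}{\frac{20348}{25}} = \frac{25}{20348}$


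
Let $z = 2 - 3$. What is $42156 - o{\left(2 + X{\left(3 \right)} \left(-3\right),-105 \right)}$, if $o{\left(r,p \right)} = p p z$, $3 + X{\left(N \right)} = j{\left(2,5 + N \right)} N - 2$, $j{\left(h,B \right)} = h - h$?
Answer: $53181$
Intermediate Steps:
$j{\left(h,B \right)} = 0$
$z = -1$ ($z = 2 - 3 = -1$)
$X{\left(N \right)} = -5$ ($X{\left(N \right)} = -3 - \left(2 + 0 N\right) = -3 + \left(0 - 2\right) = -3 - 2 = -5$)
$o{\left(r,p \right)} = - p^{2}$ ($o{\left(r,p \right)} = p p \left(-1\right) = p \left(- p\right) = - p^{2}$)
$42156 - o{\left(2 + X{\left(3 \right)} \left(-3\right),-105 \right)} = 42156 - - \left(-105\right)^{2} = 42156 - \left(-1\right) 11025 = 42156 - -11025 = 42156 + 11025 = 53181$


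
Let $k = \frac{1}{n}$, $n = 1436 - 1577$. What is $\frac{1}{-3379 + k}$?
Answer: $- \frac{141}{476440} \approx -0.00029594$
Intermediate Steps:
$n = -141$ ($n = 1436 - 1577 = -141$)
$k = - \frac{1}{141}$ ($k = \frac{1}{-141} = - \frac{1}{141} \approx -0.0070922$)
$\frac{1}{-3379 + k} = \frac{1}{-3379 - \frac{1}{141}} = \frac{1}{- \frac{476440}{141}} = - \frac{141}{476440}$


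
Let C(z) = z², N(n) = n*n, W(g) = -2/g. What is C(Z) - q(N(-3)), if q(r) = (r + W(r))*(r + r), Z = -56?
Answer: 2978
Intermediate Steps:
N(n) = n²
q(r) = 2*r*(r - 2/r) (q(r) = (r - 2/r)*(r + r) = (r - 2/r)*(2*r) = 2*r*(r - 2/r))
C(Z) - q(N(-3)) = (-56)² - (-4 + 2*((-3)²)²) = 3136 - (-4 + 2*9²) = 3136 - (-4 + 2*81) = 3136 - (-4 + 162) = 3136 - 1*158 = 3136 - 158 = 2978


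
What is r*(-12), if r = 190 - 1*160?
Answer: -360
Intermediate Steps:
r = 30 (r = 190 - 160 = 30)
r*(-12) = 30*(-12) = -360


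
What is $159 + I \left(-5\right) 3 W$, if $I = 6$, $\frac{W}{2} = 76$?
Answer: $-13521$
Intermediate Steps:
$W = 152$ ($W = 2 \cdot 76 = 152$)
$159 + I \left(-5\right) 3 W = 159 + 6 \left(-5\right) 3 \cdot 152 = 159 + \left(-30\right) 3 \cdot 152 = 159 - 13680 = -13521$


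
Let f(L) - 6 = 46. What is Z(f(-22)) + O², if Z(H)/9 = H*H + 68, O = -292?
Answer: 110212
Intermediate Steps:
f(L) = 52 (f(L) = 6 + 46 = 52)
Z(H) = 612 + 9*H² (Z(H) = 9*(H*H + 68) = 9*(H² + 68) = 9*(68 + H²) = 612 + 9*H²)
Z(f(-22)) + O² = (612 + 9*52²) + (-292)² = (612 + 9*2704) + 85264 = (612 + 24336) + 85264 = 24948 + 85264 = 110212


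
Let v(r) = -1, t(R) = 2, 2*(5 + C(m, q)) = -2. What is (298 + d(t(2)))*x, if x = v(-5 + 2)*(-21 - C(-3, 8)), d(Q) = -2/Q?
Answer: 4455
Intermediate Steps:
C(m, q) = -6 (C(m, q) = -5 + (½)*(-2) = -5 - 1 = -6)
x = 15 (x = -(-21 - 1*(-6)) = -(-21 + 6) = -1*(-15) = 15)
(298 + d(t(2)))*x = (298 - 2/2)*15 = (298 - 2*½)*15 = (298 - 1)*15 = 297*15 = 4455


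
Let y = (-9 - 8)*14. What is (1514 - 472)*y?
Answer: -247996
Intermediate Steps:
y = -238 (y = -17*14 = -238)
(1514 - 472)*y = (1514 - 472)*(-238) = 1042*(-238) = -247996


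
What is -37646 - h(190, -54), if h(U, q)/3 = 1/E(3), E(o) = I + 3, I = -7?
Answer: -150581/4 ≈ -37645.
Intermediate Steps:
E(o) = -4 (E(o) = -7 + 3 = -4)
h(U, q) = -¾ (h(U, q) = 3/(-4) = 3*(-¼) = -¾)
-37646 - h(190, -54) = -37646 - 1*(-¾) = -37646 + ¾ = -150581/4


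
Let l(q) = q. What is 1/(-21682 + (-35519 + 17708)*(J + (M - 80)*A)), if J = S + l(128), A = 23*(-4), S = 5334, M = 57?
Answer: -1/134993440 ≈ -7.4078e-9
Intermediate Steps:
A = -92
J = 5462 (J = 5334 + 128 = 5462)
1/(-21682 + (-35519 + 17708)*(J + (M - 80)*A)) = 1/(-21682 + (-35519 + 17708)*(5462 + (57 - 80)*(-92))) = 1/(-21682 - 17811*(5462 - 23*(-92))) = 1/(-21682 - 17811*(5462 + 2116)) = 1/(-21682 - 17811*7578) = 1/(-21682 - 134971758) = 1/(-134993440) = -1/134993440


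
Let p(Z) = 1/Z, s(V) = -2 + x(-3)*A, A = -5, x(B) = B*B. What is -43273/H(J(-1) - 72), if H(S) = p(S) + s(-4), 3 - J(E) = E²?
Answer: 3029110/3291 ≈ 920.42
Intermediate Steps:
J(E) = 3 - E²
x(B) = B²
s(V) = -47 (s(V) = -2 + (-3)²*(-5) = -2 + 9*(-5) = -2 - 45 = -47)
p(Z) = 1/Z
H(S) = -47 + 1/S (H(S) = 1/S - 47 = -47 + 1/S)
-43273/H(J(-1) - 72) = -43273/(-47 + 1/((3 - 1*(-1)²) - 72)) = -43273/(-47 + 1/((3 - 1*1) - 72)) = -43273/(-47 + 1/((3 - 1) - 72)) = -43273/(-47 + 1/(2 - 72)) = -43273/(-47 + 1/(-70)) = -43273/(-47 - 1/70) = -43273/(-3291/70) = -43273*(-70/3291) = 3029110/3291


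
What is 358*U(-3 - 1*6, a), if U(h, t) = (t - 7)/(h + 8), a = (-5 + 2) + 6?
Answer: 1432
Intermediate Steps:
a = 3 (a = -3 + 6 = 3)
U(h, t) = (-7 + t)/(8 + h)
358*U(-3 - 1*6, a) = 358*((-7 + 3)/(8 + (-3 - 1*6))) = 358*(-4/(8 + (-3 - 6))) = 358*(-4/(8 - 9)) = 358*(-4/(-1)) = 358*(-1*(-4)) = 358*4 = 1432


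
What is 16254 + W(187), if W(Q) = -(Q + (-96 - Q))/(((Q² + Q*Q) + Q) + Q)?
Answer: 142856418/8789 ≈ 16254.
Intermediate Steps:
W(Q) = 96/(2*Q + 2*Q²) (W(Q) = -(-96)/(((Q² + Q²) + Q) + Q) = -(-96)/((2*Q² + Q) + Q) = -(-96)/((Q + 2*Q²) + Q) = -(-96)/(2*Q + 2*Q²) = 96/(2*Q + 2*Q²))
16254 + W(187) = 16254 + 48/(187*(1 + 187)) = 16254 + 48*(1/187)/188 = 16254 + 48*(1/187)*(1/188) = 16254 + 12/8789 = 142856418/8789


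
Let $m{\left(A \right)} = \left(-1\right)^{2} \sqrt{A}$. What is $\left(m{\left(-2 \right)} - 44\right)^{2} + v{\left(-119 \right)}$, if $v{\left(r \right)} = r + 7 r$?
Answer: $982 - 88 i \sqrt{2} \approx 982.0 - 124.45 i$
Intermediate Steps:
$m{\left(A \right)} = \sqrt{A}$ ($m{\left(A \right)} = 1 \sqrt{A} = \sqrt{A}$)
$v{\left(r \right)} = 8 r$
$\left(m{\left(-2 \right)} - 44\right)^{2} + v{\left(-119 \right)} = \left(\sqrt{-2} - 44\right)^{2} + 8 \left(-119\right) = \left(i \sqrt{2} - 44\right)^{2} - 952 = \left(-44 + i \sqrt{2}\right)^{2} - 952 = -952 + \left(-44 + i \sqrt{2}\right)^{2}$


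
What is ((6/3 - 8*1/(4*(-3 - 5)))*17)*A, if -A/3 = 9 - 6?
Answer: -1377/4 ≈ -344.25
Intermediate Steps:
A = -9 (A = -3*(9 - 6) = -3*3 = -9)
((6/3 - 8*1/(4*(-3 - 5)))*17)*A = ((6/3 - 8*1/(4*(-3 - 5)))*17)*(-9) = ((6*(1/3) - 8/(4*(-8)))*17)*(-9) = ((2 - 8/(-32))*17)*(-9) = ((2 - 8*(-1/32))*17)*(-9) = ((2 + 1/4)*17)*(-9) = ((9/4)*17)*(-9) = (153/4)*(-9) = -1377/4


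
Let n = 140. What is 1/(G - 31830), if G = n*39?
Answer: -1/26370 ≈ -3.7922e-5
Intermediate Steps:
G = 5460 (G = 140*39 = 5460)
1/(G - 31830) = 1/(5460 - 31830) = 1/(-26370) = -1/26370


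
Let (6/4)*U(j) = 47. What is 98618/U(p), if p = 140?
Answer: 147927/47 ≈ 3147.4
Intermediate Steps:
U(j) = 94/3 (U(j) = (2/3)*47 = 94/3)
98618/U(p) = 98618/(94/3) = 98618*(3/94) = 147927/47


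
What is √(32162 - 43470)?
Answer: 2*I*√2827 ≈ 106.34*I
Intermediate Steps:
√(32162 - 43470) = √(-11308) = 2*I*√2827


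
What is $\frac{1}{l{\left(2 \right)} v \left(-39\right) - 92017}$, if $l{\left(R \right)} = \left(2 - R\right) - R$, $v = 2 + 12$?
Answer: $- \frac{1}{90925} \approx -1.0998 \cdot 10^{-5}$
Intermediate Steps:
$v = 14$
$l{\left(R \right)} = 2 - 2 R$
$\frac{1}{l{\left(2 \right)} v \left(-39\right) - 92017} = \frac{1}{\left(2 - 4\right) 14 \left(-39\right) - 92017} = \frac{1}{\left(-2\right) 14 \left(-39\right) - 92017} = \frac{1}{\left(-28\right) \left(-39\right) - 92017} = \frac{1}{1092 - 92017} = \frac{1}{-90925} = - \frac{1}{90925}$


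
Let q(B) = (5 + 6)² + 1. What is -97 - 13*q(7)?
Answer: -1683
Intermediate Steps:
q(B) = 122 (q(B) = 11² + 1 = 121 + 1 = 122)
-97 - 13*q(7) = -97 - 13*122 = -97 - 1586 = -1683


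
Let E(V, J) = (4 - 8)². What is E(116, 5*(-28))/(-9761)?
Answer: -16/9761 ≈ -0.0016392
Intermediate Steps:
E(V, J) = 16 (E(V, J) = (-4)² = 16)
E(116, 5*(-28))/(-9761) = 16/(-9761) = 16*(-1/9761) = -16/9761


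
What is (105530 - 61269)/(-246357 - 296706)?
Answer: -44261/543063 ≈ -0.081503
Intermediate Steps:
(105530 - 61269)/(-246357 - 296706) = 44261/(-543063) = 44261*(-1/543063) = -44261/543063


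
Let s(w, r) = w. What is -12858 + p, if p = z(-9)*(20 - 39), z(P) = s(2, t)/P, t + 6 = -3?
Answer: -115684/9 ≈ -12854.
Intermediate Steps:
t = -9 (t = -6 - 3 = -9)
z(P) = 2/P
p = 38/9 (p = (2/(-9))*(20 - 39) = (2*(-1/9))*(-19) = -2/9*(-19) = 38/9 ≈ 4.2222)
-12858 + p = -12858 + 38/9 = -115684/9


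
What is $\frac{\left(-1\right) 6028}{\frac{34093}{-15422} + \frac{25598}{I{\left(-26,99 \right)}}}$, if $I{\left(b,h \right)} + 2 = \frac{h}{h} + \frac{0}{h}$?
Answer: $\frac{92963816}{394806449} \approx 0.23547$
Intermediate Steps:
$I{\left(b,h \right)} = -1$ ($I{\left(b,h \right)} = -2 + \left(\frac{h}{h} + \frac{0}{h}\right) = -2 + \left(1 + 0\right) = -2 + 1 = -1$)
$\frac{\left(-1\right) 6028}{\frac{34093}{-15422} + \frac{25598}{I{\left(-26,99 \right)}}} = \frac{\left(-1\right) 6028}{\frac{34093}{-15422} + \frac{25598}{-1}} = - \frac{6028}{34093 \left(- \frac{1}{15422}\right) + 25598 \left(-1\right)} = - \frac{6028}{- \frac{34093}{15422} - 25598} = - \frac{6028}{- \frac{394806449}{15422}} = \left(-6028\right) \left(- \frac{15422}{394806449}\right) = \frac{92963816}{394806449}$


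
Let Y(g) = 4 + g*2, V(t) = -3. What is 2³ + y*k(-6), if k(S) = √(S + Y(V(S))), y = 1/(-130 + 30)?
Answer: 8 - I*√2/50 ≈ 8.0 - 0.028284*I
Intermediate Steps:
y = -1/100 (y = 1/(-100) = -1/100 ≈ -0.010000)
Y(g) = 4 + 2*g
k(S) = √(-2 + S) (k(S) = √(S + (4 + 2*(-3))) = √(S + (4 - 6)) = √(S - 2) = √(-2 + S))
2³ + y*k(-6) = 2³ - √(-2 - 6)/100 = 8 - I*√2/50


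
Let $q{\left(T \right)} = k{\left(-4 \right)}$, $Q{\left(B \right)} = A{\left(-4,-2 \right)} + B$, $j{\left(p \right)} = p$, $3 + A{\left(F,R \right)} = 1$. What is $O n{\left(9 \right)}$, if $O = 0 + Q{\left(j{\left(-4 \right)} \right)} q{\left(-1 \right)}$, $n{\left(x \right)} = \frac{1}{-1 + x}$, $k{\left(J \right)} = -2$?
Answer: $\frac{3}{2} \approx 1.5$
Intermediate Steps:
$A{\left(F,R \right)} = -2$ ($A{\left(F,R \right)} = -3 + 1 = -2$)
$Q{\left(B \right)} = -2 + B$
$q{\left(T \right)} = -2$
$O = 12$ ($O = 0 + \left(-2 - 4\right) \left(-2\right) = 0 - -12 = 0 + 12 = 12$)
$O n{\left(9 \right)} = \frac{12}{-1 + 9} = \frac{12}{8} = 12 \cdot \frac{1}{8} = \frac{3}{2}$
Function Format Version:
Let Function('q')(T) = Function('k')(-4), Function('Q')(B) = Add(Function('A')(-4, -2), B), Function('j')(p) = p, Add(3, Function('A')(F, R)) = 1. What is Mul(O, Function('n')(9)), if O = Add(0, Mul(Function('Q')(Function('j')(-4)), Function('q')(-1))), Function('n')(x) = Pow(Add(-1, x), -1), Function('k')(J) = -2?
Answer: Rational(3, 2) ≈ 1.5000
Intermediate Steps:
Function('A')(F, R) = -2 (Function('A')(F, R) = Add(-3, 1) = -2)
Function('Q')(B) = Add(-2, B)
Function('q')(T) = -2
O = 12 (O = Add(0, Mul(Add(-2, -4), -2)) = Add(0, Mul(-6, -2)) = Add(0, 12) = 12)
Mul(O, Function('n')(9)) = Mul(12, Pow(Add(-1, 9), -1)) = Mul(12, Pow(8, -1)) = Mul(12, Rational(1, 8)) = Rational(3, 2)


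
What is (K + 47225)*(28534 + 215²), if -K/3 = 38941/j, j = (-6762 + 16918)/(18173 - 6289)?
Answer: -16983514727222/2539 ≈ -6.6891e+9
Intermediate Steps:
j = 2539/2971 (j = 10156/11884 = 10156*(1/11884) = 2539/2971 ≈ 0.85459)
K = -347081133/2539 (K = -116823/2539/2971 = -116823*2971/2539 = -3*115693711/2539 = -347081133/2539 ≈ -1.3670e+5)
(K + 47225)*(28534 + 215²) = (-347081133/2539 + 47225)*(28534 + 215²) = -227176858*(28534 + 46225)/2539 = -227176858/2539*74759 = -16983514727222/2539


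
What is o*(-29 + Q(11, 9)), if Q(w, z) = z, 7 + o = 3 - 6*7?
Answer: 920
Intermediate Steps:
o = -46 (o = -7 + (3 - 6*7) = -7 + (3 - 42) = -7 - 39 = -46)
o*(-29 + Q(11, 9)) = -46*(-29 + 9) = -46*(-20) = 920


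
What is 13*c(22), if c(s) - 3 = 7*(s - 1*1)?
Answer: 1950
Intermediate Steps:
c(s) = -4 + 7*s (c(s) = 3 + 7*(s - 1*1) = 3 + 7*(s - 1) = 3 + 7*(-1 + s) = 3 + (-7 + 7*s) = -4 + 7*s)
13*c(22) = 13*(-4 + 7*22) = 13*(-4 + 154) = 13*150 = 1950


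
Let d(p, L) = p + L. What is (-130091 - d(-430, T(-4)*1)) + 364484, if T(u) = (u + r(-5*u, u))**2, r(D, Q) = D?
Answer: 234567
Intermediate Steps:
T(u) = 16*u**2 (T(u) = (u - 5*u)**2 = (-4*u)**2 = 16*u**2)
d(p, L) = L + p
(-130091 - d(-430, T(-4)*1)) + 364484 = (-130091 - ((16*(-4)**2)*1 - 430)) + 364484 = (-130091 - ((16*16)*1 - 430)) + 364484 = (-130091 - (256*1 - 430)) + 364484 = (-130091 - (256 - 430)) + 364484 = (-130091 - 1*(-174)) + 364484 = (-130091 + 174) + 364484 = -129917 + 364484 = 234567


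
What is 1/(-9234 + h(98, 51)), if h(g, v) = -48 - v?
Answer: -1/9333 ≈ -0.00010715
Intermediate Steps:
1/(-9234 + h(98, 51)) = 1/(-9234 + (-48 - 1*51)) = 1/(-9234 + (-48 - 51)) = 1/(-9234 - 99) = 1/(-9333) = -1/9333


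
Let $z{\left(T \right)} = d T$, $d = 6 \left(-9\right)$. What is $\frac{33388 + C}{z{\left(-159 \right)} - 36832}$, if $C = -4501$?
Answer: $- \frac{28887}{28246} \approx -1.0227$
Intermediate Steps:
$d = -54$
$z{\left(T \right)} = - 54 T$
$\frac{33388 + C}{z{\left(-159 \right)} - 36832} = \frac{33388 - 4501}{\left(-54\right) \left(-159\right) - 36832} = \frac{28887}{8586 - 36832} = \frac{28887}{-28246} = 28887 \left(- \frac{1}{28246}\right) = - \frac{28887}{28246}$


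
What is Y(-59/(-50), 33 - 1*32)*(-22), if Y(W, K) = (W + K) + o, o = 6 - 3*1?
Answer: -2849/25 ≈ -113.96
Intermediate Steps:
o = 3 (o = 6 - 3 = 3)
Y(W, K) = 3 + K + W (Y(W, K) = (W + K) + 3 = (K + W) + 3 = 3 + K + W)
Y(-59/(-50), 33 - 1*32)*(-22) = (3 + (33 - 1*32) - 59/(-50))*(-22) = (3 + (33 - 32) - 59*(-1/50))*(-22) = (3 + 1 + 59/50)*(-22) = (259/50)*(-22) = -2849/25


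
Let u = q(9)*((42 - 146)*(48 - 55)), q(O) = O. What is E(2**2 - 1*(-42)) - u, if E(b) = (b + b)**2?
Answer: 1912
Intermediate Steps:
E(b) = 4*b**2 (E(b) = (2*b)**2 = 4*b**2)
u = 6552 (u = 9*((42 - 146)*(48 - 55)) = 9*(-104*(-7)) = 9*728 = 6552)
E(2**2 - 1*(-42)) - u = 4*(2**2 - 1*(-42))**2 - 1*6552 = 4*(4 + 42)**2 - 6552 = 4*46**2 - 6552 = 4*2116 - 6552 = 8464 - 6552 = 1912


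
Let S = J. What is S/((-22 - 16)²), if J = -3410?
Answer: -1705/722 ≈ -2.3615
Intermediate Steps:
S = -3410
S/((-22 - 16)²) = -3410/(-22 - 16)² = -3410/((-38)²) = -3410/1444 = -3410*1/1444 = -1705/722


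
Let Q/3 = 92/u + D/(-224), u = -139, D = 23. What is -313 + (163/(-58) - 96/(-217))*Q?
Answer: -120529337603/391877696 ≈ -307.57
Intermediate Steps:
Q = -71415/31136 (Q = 3*(92/(-139) + 23/(-224)) = 3*(92*(-1/139) + 23*(-1/224)) = 3*(-92/139 - 23/224) = 3*(-23805/31136) = -71415/31136 ≈ -2.2936)
-313 + (163/(-58) - 96/(-217))*Q = -313 + (163/(-58) - 96/(-217))*(-71415/31136) = -313 + (163*(-1/58) - 96*(-1/217))*(-71415/31136) = -313 + (-163/58 + 96/217)*(-71415/31136) = -313 - 29803/12586*(-71415/31136) = -313 + 2128381245/391877696 = -120529337603/391877696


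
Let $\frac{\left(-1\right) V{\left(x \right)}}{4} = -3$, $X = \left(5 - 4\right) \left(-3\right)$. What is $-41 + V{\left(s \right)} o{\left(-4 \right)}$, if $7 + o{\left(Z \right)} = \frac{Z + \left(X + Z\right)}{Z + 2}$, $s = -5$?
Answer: $-59$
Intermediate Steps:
$X = -3$ ($X = 1 \left(-3\right) = -3$)
$o{\left(Z \right)} = -7 + \frac{-3 + 2 Z}{2 + Z}$ ($o{\left(Z \right)} = -7 + \frac{Z + \left(-3 + Z\right)}{Z + 2} = -7 + \frac{-3 + 2 Z}{2 + Z}$)
$V{\left(x \right)} = 12$ ($V{\left(x \right)} = \left(-4\right) \left(-3\right) = 12$)
$-41 + V{\left(s \right)} o{\left(-4 \right)} = -41 + 12 \frac{-17 - -20}{2 - 4} = -41 + 12 \frac{-17 + 20}{-2} = -41 + 12 \left(\left(- \frac{1}{2}\right) 3\right) = -41 + 12 \left(- \frac{3}{2}\right) = -41 - 18 = -59$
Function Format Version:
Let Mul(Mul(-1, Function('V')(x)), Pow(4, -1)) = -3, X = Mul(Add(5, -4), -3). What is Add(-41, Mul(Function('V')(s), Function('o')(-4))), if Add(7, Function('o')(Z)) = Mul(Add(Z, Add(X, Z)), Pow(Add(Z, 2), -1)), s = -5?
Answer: -59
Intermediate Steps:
X = -3 (X = Mul(1, -3) = -3)
Function('o')(Z) = Add(-7, Mul(Pow(Add(2, Z), -1), Add(-3, Mul(2, Z)))) (Function('o')(Z) = Add(-7, Mul(Add(Z, Add(-3, Z)), Pow(Add(Z, 2), -1))) = Add(-7, Mul(Add(-3, Mul(2, Z)), Pow(Add(2, Z), -1))) = Add(-7, Mul(Pow(Add(2, Z), -1), Add(-3, Mul(2, Z)))))
Function('V')(x) = 12 (Function('V')(x) = Mul(-4, -3) = 12)
Add(-41, Mul(Function('V')(s), Function('o')(-4))) = Add(-41, Mul(12, Mul(Pow(Add(2, -4), -1), Add(-17, Mul(-5, -4))))) = Add(-41, Mul(12, Mul(Pow(-2, -1), Add(-17, 20)))) = Add(-41, Mul(12, Mul(Rational(-1, 2), 3))) = Add(-41, Mul(12, Rational(-3, 2))) = Add(-41, -18) = -59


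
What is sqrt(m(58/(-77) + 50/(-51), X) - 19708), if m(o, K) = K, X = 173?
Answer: I*sqrt(19535) ≈ 139.77*I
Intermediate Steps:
sqrt(m(58/(-77) + 50/(-51), X) - 19708) = sqrt(173 - 19708) = sqrt(-19535) = I*sqrt(19535)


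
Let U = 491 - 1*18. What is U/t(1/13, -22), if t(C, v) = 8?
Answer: 473/8 ≈ 59.125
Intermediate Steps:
U = 473 (U = 491 - 18 = 473)
U/t(1/13, -22) = 473/8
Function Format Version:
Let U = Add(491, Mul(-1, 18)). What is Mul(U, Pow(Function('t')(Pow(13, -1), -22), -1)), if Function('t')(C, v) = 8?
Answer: Rational(473, 8) ≈ 59.125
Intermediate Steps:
U = 473 (U = Add(491, -18) = 473)
Mul(U, Pow(Function('t')(Pow(13, -1), -22), -1)) = Mul(473, Pow(8, -1)) = Mul(473, Rational(1, 8)) = Rational(473, 8)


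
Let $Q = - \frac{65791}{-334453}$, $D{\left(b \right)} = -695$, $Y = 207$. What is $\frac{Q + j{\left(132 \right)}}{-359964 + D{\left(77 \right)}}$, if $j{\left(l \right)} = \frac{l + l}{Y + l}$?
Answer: $- \frac{36866247}{13630453751551} \approx -2.7047 \cdot 10^{-6}$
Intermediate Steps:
$j{\left(l \right)} = \frac{2 l}{207 + l}$ ($j{\left(l \right)} = \frac{l + l}{207 + l} = \frac{2 l}{207 + l}$)
$Q = \frac{65791}{334453}$ ($Q = \left(-65791\right) \left(- \frac{1}{334453}\right) = \frac{65791}{334453} \approx 0.19671$)
$\frac{Q + j{\left(132 \right)}}{-359964 + D{\left(77 \right)}} = \frac{\frac{65791}{334453} + 2 \cdot 132 \frac{1}{207 + 132}}{-359964 - 695} = \frac{\frac{65791}{334453} + 2 \cdot 132 \cdot \frac{1}{339}}{-360659} = \left(\frac{65791}{334453} + 2 \cdot 132 \cdot \frac{1}{339}\right) \left(- \frac{1}{360659}\right) = \left(\frac{65791}{334453} + \frac{88}{113}\right) \left(- \frac{1}{360659}\right) = \frac{36866247}{37793189} \left(- \frac{1}{360659}\right) = - \frac{36866247}{13630453751551}$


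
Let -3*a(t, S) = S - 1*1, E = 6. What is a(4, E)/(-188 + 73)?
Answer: 1/69 ≈ 0.014493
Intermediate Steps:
a(t, S) = ⅓ - S/3 (a(t, S) = -(S - 1*1)/3 = -(S - 1)/3 = -(-1 + S)/3 = ⅓ - S/3)
a(4, E)/(-188 + 73) = (⅓ - ⅓*6)/(-188 + 73) = (⅓ - 2)/(-115) = -5/3*(-1/115) = 1/69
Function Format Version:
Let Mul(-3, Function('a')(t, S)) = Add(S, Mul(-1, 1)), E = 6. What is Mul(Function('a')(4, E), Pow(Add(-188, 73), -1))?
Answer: Rational(1, 69) ≈ 0.014493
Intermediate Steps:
Function('a')(t, S) = Add(Rational(1, 3), Mul(Rational(-1, 3), S)) (Function('a')(t, S) = Mul(Rational(-1, 3), Add(S, Mul(-1, 1))) = Mul(Rational(-1, 3), Add(S, -1)) = Mul(Rational(-1, 3), Add(-1, S)) = Add(Rational(1, 3), Mul(Rational(-1, 3), S)))
Mul(Function('a')(4, E), Pow(Add(-188, 73), -1)) = Mul(Add(Rational(1, 3), Mul(Rational(-1, 3), 6)), Pow(Add(-188, 73), -1)) = Mul(Add(Rational(1, 3), -2), Pow(-115, -1)) = Mul(Rational(-5, 3), Rational(-1, 115)) = Rational(1, 69)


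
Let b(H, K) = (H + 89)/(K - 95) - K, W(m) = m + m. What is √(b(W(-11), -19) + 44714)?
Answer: √581342430/114 ≈ 211.50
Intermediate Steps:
W(m) = 2*m
b(H, K) = -K + (89 + H)/(-95 + K) (b(H, K) = (89 + H)/(-95 + K) - K = -K + (89 + H)/(-95 + K))
√(b(W(-11), -19) + 44714) = √((89 + 2*(-11) - 1*(-19)² + 95*(-19))/(-95 - 19) + 44714) = √((89 - 22 - 1*361 - 1805)/(-114) + 44714) = √(-(89 - 22 - 361 - 1805)/114 + 44714) = √(-1/114*(-2099) + 44714) = √(2099/114 + 44714) = √(5099495/114) = √581342430/114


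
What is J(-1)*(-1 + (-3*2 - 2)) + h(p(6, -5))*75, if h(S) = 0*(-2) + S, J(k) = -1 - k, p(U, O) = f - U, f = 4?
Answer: -150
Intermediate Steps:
p(U, O) = 4 - U
h(S) = S (h(S) = 0 + S = S)
J(-1)*(-1 + (-3*2 - 2)) + h(p(6, -5))*75 = (-1 - 1*(-1))*(-1 + (-3*2 - 2)) + (4 - 1*6)*75 = (-1 + 1)*(-1 + (-6 - 2)) + (4 - 6)*75 = 0*(-1 - 8) - 2*75 = 0*(-9) - 150 = 0 - 150 = -150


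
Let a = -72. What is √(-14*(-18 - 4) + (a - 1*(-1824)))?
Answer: 2*√515 ≈ 45.387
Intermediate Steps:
√(-14*(-18 - 4) + (a - 1*(-1824))) = √(-14*(-18 - 4) + (-72 - 1*(-1824))) = √(-14*(-22) + (-72 + 1824)) = √(308 + 1752) = √2060 = 2*√515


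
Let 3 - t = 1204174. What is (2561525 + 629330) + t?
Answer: 1986684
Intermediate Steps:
t = -1204171 (t = 3 - 1*1204174 = 3 - 1204174 = -1204171)
(2561525 + 629330) + t = (2561525 + 629330) - 1204171 = 3190855 - 1204171 = 1986684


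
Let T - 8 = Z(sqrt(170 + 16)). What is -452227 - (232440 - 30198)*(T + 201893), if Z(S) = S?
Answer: -40833314269 - 202242*sqrt(186) ≈ -4.0836e+10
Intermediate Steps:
T = 8 + sqrt(186) (T = 8 + sqrt(170 + 16) = 8 + sqrt(186) ≈ 21.638)
-452227 - (232440 - 30198)*(T + 201893) = -452227 - (232440 - 30198)*((8 + sqrt(186)) + 201893) = -452227 - 202242*(201901 + sqrt(186)) = -452227 - (40832862042 + 202242*sqrt(186)) = -452227 + (-40832862042 - 202242*sqrt(186)) = -40833314269 - 202242*sqrt(186)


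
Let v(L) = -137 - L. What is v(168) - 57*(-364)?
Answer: 20443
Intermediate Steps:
v(168) - 57*(-364) = (-137 - 1*168) - 57*(-364) = (-137 - 168) - 1*(-20748) = -305 + 20748 = 20443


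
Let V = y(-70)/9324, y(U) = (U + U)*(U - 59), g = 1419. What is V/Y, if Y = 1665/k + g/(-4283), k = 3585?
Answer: 220081955/15126192 ≈ 14.550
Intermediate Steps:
y(U) = 2*U*(-59 + U) (y(U) = (2*U)*(-59 + U) = 2*U*(-59 + U))
V = 215/111 (V = (2*(-70)*(-59 - 70))/9324 = (2*(-70)*(-129))*(1/9324) = 18060*(1/9324) = 215/111 ≈ 1.9369)
Y = 136272/1023637 (Y = 1665/3585 + 1419/(-4283) = 1665*(1/3585) + 1419*(-1/4283) = 111/239 - 1419/4283 = 136272/1023637 ≈ 0.13313)
V/Y = 215/(111*(136272/1023637)) = (215/111)*(1023637/136272) = 220081955/15126192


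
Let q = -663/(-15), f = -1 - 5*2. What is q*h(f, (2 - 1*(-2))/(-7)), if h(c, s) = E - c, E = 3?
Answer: 3094/5 ≈ 618.80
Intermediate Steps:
f = -11 (f = -1 - 10 = -11)
h(c, s) = 3 - c
q = 221/5 (q = -663*(-1)/15 = -17*(-13/5) = 221/5 ≈ 44.200)
q*h(f, (2 - 1*(-2))/(-7)) = 221*(3 - 1*(-11))/5 = 221*(3 + 11)/5 = (221/5)*14 = 3094/5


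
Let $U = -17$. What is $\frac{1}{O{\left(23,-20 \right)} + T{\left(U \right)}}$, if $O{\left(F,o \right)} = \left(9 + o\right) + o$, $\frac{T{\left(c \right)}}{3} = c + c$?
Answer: $- \frac{1}{133} \approx -0.0075188$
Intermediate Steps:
$T{\left(c \right)} = 6 c$ ($T{\left(c \right)} = 3 \left(c + c\right) = 3 \cdot 2 c = 6 c$)
$O{\left(F,o \right)} = 9 + 2 o$
$\frac{1}{O{\left(23,-20 \right)} + T{\left(U \right)}} = \frac{1}{\left(9 + 2 \left(-20\right)\right) + 6 \left(-17\right)} = \frac{1}{\left(9 - 40\right) - 102} = \frac{1}{-31 - 102} = \frac{1}{-133} = - \frac{1}{133}$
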